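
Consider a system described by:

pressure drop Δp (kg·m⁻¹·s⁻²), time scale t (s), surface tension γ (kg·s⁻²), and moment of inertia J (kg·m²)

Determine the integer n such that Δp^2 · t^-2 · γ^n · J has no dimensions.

-3

Balance the M exponent: (1)·n from γ, plus 2·(1) − 2·(0) + (1) = 3 from the rest, must sum to zero.
n + 3 = 0, so n = -3.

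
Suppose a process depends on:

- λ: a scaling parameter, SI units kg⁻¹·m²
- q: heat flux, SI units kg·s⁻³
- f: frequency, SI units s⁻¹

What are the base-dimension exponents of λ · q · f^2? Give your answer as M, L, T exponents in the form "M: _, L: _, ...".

Collect each base-dimension exponent across the product:
  M: (-1) + (1) + 2·(0) = 0
  L: (2) + (0) + 2·(0) = 2
  T: (0) + (-3) + 2·(-1) = -5
So the dimensions are [L² T⁻⁵].

M: 0, L: 2, T: -5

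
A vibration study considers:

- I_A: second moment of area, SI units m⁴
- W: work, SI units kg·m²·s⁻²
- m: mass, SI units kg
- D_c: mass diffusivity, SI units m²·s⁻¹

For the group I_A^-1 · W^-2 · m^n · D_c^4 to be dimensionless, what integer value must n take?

Balance the M exponent: (1)·n from m, plus −(0) − 2·(1) + 4·(0) = -2 from the rest, must sum to zero.
n − 2 = 0, so n = 2.

2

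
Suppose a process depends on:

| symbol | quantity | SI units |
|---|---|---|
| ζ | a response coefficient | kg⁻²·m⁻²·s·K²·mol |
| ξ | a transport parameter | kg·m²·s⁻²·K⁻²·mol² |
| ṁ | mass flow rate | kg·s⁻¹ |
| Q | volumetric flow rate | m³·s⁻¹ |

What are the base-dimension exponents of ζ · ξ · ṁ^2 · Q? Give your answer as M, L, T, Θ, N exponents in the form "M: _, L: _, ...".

Collect each base-dimension exponent across the product:
  M: (-2) + (1) + 2·(1) + (0) = 1
  L: (-2) + (2) + 2·(0) + (3) = 3
  T: (1) + (-2) + 2·(-1) + (-1) = -4
  Θ: (2) + (-2) + 2·(0) + (0) = 0
  N: (1) + (2) + 2·(0) + (0) = 3
So the dimensions are [M L³ T⁻⁴ N³].

M: 1, L: 3, T: -4, Θ: 0, N: 3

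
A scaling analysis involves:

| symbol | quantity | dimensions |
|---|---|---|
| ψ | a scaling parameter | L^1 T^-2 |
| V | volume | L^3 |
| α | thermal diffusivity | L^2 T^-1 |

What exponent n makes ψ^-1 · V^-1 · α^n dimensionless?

Balance the L exponent: (2)·n from α, plus −(1) − (3) = -4 from the rest, must sum to zero.
2n − 4 = 0, so n = 2.

2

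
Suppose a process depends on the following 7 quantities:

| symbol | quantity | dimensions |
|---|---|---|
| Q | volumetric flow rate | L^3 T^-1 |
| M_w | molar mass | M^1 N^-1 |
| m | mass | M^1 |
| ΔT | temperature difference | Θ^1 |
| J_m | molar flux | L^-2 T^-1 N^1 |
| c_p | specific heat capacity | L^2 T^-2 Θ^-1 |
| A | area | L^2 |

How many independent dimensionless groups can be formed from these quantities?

There are 7 variables and 5 base dimensions (M, L, T, Θ, N).
The dimension matrix has rank 5.
Independent dimensionless groups: 7 − 5 = 2.

2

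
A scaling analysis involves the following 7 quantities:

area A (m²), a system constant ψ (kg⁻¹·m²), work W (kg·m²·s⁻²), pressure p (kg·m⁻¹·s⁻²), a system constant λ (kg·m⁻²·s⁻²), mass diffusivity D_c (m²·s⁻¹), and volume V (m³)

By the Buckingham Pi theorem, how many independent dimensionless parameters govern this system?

There are 7 variables and 3 base dimensions (M, L, T).
The dimension matrix has rank 3.
Independent dimensionless groups: 7 − 3 = 4.

4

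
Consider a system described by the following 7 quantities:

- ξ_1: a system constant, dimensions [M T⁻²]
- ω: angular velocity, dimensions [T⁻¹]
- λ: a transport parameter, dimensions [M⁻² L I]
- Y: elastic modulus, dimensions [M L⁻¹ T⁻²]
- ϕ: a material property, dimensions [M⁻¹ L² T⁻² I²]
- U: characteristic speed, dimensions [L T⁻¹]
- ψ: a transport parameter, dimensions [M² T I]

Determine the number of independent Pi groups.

There are 7 variables and 4 base dimensions (M, L, T, I).
The dimension matrix has rank 4.
Independent dimensionless groups: 7 − 4 = 3.

3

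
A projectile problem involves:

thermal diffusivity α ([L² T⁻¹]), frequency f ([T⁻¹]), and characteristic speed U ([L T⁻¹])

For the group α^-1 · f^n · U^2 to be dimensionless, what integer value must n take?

-1

Balance the T exponent: (-1)·n from f, plus −(-1) + 2·(-1) = -1 from the rest, must sum to zero.
−n − 1 = 0, so n = -1.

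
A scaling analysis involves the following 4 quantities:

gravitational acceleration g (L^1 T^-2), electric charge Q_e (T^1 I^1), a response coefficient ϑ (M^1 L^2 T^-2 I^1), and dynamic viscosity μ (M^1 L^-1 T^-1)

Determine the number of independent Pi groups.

0

There are 4 variables and 4 base dimensions (M, L, T, I).
The dimension matrix has rank 4.
Independent dimensionless groups: 4 − 4 = 0.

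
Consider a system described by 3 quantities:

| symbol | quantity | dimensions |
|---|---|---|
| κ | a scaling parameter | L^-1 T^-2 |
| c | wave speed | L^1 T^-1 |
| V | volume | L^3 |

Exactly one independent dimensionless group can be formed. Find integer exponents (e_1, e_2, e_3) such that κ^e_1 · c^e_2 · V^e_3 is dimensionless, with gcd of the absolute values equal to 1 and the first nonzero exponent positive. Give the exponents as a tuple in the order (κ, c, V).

(1, -2, 1)

L: e_1·(-1) + e_2·(1) + e_3·(3) = 0
T: e_1·(-2) + e_2·(-1) + e_3·(0) = 0
Solving this homogeneous linear system for the smallest-integer solution (first nonzero entry positive) gives (1, -2, 1).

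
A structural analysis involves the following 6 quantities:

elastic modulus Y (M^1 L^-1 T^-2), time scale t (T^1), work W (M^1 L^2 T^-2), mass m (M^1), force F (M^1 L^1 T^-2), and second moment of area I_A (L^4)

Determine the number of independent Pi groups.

3

There are 6 variables and 3 base dimensions (M, L, T).
The dimension matrix has rank 3.
Independent dimensionless groups: 6 − 3 = 3.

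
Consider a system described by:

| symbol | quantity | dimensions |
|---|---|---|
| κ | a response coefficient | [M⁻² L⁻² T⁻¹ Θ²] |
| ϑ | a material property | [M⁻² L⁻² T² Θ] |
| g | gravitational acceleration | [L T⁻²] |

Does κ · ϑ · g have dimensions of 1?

no

Sum the exponent of each base dimension across the product:
  M: [κ]_M + [ϑ]_M + [g]_M = (-2) + (-2) + (0) = -4
  L: [κ]_L + [ϑ]_L + [g]_L = (-2) + (-2) + (1) = -3
  T: [κ]_T + [ϑ]_T + [g]_T = (-1) + (2) + (-2) = -1
  Θ: [κ]_Θ + [ϑ]_Θ + [g]_Θ = (2) + (1) + (0) = 3
Net dimensions [M⁻⁴ L⁻³ T⁻¹ Θ³] ≠ [1] — not dimensionless.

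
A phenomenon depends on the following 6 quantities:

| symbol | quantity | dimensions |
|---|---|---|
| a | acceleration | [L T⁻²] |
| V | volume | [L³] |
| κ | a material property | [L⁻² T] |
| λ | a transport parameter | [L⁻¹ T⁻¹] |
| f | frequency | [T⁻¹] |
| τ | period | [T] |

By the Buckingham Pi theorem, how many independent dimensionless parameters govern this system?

4

There are 6 variables and 2 base dimensions (L, T).
The dimension matrix has rank 2.
Independent dimensionless groups: 6 − 2 = 4.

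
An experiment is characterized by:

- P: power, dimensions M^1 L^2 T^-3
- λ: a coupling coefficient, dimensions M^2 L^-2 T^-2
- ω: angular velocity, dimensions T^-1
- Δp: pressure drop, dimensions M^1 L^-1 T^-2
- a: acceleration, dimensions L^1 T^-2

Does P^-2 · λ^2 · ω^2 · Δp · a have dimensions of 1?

Sum the exponent of each base dimension across the product:
  M: −2·[P]_M + 2·[λ]_M + 2·[ω]_M + [Δp]_M + [a]_M = −2·(1) + 2·(2) + 2·(0) + (1) + (0) = 3
  L: −2·[P]_L + 2·[λ]_L + 2·[ω]_L + [Δp]_L + [a]_L = −2·(2) + 2·(-2) + 2·(0) + (-1) + (1) = -8
  T: −2·[P]_T + 2·[λ]_T + 2·[ω]_T + [Δp]_T + [a]_T = −2·(-3) + 2·(-2) + 2·(-1) + (-2) + (-2) = -4
Net dimensions [M³ L⁻⁸ T⁻⁴] ≠ [1] — not dimensionless.

no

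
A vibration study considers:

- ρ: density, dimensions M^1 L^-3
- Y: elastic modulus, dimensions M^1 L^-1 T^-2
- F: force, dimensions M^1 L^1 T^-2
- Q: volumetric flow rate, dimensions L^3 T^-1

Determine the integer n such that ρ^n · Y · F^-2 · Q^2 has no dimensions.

1

Balance the M exponent: (1)·n from ρ, plus (1) − 2·(1) + 2·(0) = -1 from the rest, must sum to zero.
n − 1 = 0, so n = 1.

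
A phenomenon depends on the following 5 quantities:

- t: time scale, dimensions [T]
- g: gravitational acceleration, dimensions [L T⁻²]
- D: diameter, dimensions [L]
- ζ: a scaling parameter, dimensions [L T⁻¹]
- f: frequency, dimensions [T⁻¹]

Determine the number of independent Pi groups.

3

There are 5 variables and 2 base dimensions (L, T).
The dimension matrix has rank 2.
Independent dimensionless groups: 5 − 2 = 3.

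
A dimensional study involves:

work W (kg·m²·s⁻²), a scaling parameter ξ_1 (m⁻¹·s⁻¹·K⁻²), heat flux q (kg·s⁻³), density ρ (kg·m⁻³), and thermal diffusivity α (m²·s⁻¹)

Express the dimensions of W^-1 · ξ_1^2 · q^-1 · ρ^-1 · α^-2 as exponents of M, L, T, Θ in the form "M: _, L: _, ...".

M: -3, L: -5, T: 5, Θ: -4

Collect each base-dimension exponent across the product:
  M: −(1) + 2·(0) − (1) − (1) − 2·(0) = -3
  L: −(2) + 2·(-1) − (0) − (-3) − 2·(2) = -5
  T: −(-2) + 2·(-1) − (-3) − (0) − 2·(-1) = 5
  Θ: −(0) + 2·(-2) − (0) − (0) − 2·(0) = -4
So the dimensions are [M⁻³ L⁻⁵ T⁵ Θ⁻⁴].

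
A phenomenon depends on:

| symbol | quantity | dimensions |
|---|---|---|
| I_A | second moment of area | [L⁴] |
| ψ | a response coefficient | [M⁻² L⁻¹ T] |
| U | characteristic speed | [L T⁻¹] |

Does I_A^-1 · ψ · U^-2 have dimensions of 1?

Sum the exponent of each base dimension across the product:
  M: −[I_A]_M + [ψ]_M − 2·[U]_M = −(0) + (-2) − 2·(0) = -2
  L: −[I_A]_L + [ψ]_L − 2·[U]_L = −(4) + (-1) − 2·(1) = -7
  T: −[I_A]_T + [ψ]_T − 2·[U]_T = −(0) + (1) − 2·(-1) = 3
Net dimensions [M⁻² L⁻⁷ T³] ≠ [1] — not dimensionless.

no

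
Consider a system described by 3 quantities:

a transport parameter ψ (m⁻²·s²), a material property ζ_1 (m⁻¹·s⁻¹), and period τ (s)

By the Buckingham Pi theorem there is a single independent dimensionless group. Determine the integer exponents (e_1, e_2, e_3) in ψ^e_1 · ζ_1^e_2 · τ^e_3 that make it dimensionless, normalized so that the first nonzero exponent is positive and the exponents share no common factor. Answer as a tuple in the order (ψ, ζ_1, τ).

L: e_1·(-2) + e_2·(-1) + e_3·(0) = 0
T: e_1·(2) + e_2·(-1) + e_3·(1) = 0
Solving this homogeneous linear system for the smallest-integer solution (first nonzero entry positive) gives (1, -2, -4).

(1, -2, -4)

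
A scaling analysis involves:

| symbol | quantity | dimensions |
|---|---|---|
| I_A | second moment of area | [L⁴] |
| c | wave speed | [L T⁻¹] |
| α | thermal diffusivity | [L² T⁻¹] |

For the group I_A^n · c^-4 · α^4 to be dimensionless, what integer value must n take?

-1

Balance the L exponent: (4)·n from I_A, plus −4·(1) + 4·(2) = 4 from the rest, must sum to zero.
4n + 4 = 0, so n = -1.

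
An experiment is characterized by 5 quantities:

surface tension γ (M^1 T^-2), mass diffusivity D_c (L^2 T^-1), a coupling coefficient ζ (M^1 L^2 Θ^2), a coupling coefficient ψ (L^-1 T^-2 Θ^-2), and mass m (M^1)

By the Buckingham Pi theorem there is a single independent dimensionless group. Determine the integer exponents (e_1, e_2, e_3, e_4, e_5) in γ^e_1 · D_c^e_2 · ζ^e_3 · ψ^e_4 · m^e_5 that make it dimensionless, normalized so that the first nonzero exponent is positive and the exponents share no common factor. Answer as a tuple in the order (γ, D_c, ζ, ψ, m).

(3, 2, -4, -4, 1)

M: e_1·(1) + e_2·(0) + e_3·(1) + e_4·(0) + e_5·(1) = 0
L: e_1·(0) + e_2·(2) + e_3·(2) + e_4·(-1) + e_5·(0) = 0
T: e_1·(-2) + e_2·(-1) + e_3·(0) + e_4·(-2) + e_5·(0) = 0
Θ: e_1·(0) + e_2·(0) + e_3·(2) + e_4·(-2) + e_5·(0) = 0
Solving this homogeneous linear system for the smallest-integer solution (first nonzero entry positive) gives (3, 2, -4, -4, 1).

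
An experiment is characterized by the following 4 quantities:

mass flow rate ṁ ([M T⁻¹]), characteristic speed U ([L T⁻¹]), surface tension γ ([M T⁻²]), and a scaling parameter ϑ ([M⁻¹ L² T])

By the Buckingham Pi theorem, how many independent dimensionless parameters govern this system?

1

There are 4 variables and 3 base dimensions (M, L, T).
The dimension matrix has rank 3.
Independent dimensionless groups: 4 − 3 = 1.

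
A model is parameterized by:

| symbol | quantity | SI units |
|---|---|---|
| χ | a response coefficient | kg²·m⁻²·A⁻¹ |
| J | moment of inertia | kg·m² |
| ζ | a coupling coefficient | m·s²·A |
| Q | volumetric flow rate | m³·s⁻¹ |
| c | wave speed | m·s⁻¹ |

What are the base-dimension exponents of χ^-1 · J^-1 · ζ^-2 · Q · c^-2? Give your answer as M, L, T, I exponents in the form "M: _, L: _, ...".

Collect each base-dimension exponent across the product:
  M: −(2) − (1) − 2·(0) + (0) − 2·(0) = -3
  L: −(-2) − (2) − 2·(1) + (3) − 2·(1) = -1
  T: −(0) − (0) − 2·(2) + (-1) − 2·(-1) = -3
  I: −(-1) − (0) − 2·(1) + (0) − 2·(0) = -1
So the dimensions are [M⁻³ L⁻¹ T⁻³ I⁻¹].

M: -3, L: -1, T: -3, I: -1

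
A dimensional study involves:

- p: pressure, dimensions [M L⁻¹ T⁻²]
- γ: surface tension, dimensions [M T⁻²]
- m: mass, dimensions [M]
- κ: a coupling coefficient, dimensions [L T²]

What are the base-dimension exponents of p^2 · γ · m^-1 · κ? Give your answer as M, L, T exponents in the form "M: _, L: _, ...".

M: 2, L: -1, T: -4

Collect each base-dimension exponent across the product:
  M: 2·(1) + (1) − (1) + (0) = 2
  L: 2·(-1) + (0) − (0) + (1) = -1
  T: 2·(-2) + (-2) − (0) + (2) = -4
So the dimensions are [M² L⁻¹ T⁻⁴].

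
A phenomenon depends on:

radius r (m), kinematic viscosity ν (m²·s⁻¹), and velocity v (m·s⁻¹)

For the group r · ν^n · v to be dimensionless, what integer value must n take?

-1

Balance the L exponent: (2)·n from ν, plus (1) + (1) = 2 from the rest, must sum to zero.
2n + 2 = 0, so n = -1.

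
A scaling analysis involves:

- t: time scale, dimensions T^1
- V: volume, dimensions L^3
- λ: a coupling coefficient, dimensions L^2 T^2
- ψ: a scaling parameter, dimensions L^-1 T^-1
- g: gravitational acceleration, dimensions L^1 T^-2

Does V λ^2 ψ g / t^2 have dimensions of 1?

Sum the exponent of each base dimension across the product:
  L: −2·[t]_L + [V]_L + 2·[λ]_L + [ψ]_L + [g]_L = −2·(0) + (3) + 2·(2) + (-1) + (1) = 7
  T: −2·[t]_T + [V]_T + 2·[λ]_T + [ψ]_T + [g]_T = −2·(1) + (0) + 2·(2) + (-1) + (-2) = -1
Net dimensions [L⁷ T⁻¹] ≠ [1] — not dimensionless.

no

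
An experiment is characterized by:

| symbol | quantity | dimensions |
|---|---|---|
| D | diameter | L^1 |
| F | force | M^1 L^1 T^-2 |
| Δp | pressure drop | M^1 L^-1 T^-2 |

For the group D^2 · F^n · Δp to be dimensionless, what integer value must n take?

Balance the M exponent: (1)·n from F, plus 2·(0) + (1) = 1 from the rest, must sum to zero.
n + 1 = 0, so n = -1.

-1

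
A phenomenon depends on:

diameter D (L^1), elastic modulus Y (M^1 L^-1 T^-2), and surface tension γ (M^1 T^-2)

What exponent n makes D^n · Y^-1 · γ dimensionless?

-1

Balance the L exponent: (1)·n from D, plus −(-1) + (0) = 1 from the rest, must sum to zero.
n + 1 = 0, so n = -1.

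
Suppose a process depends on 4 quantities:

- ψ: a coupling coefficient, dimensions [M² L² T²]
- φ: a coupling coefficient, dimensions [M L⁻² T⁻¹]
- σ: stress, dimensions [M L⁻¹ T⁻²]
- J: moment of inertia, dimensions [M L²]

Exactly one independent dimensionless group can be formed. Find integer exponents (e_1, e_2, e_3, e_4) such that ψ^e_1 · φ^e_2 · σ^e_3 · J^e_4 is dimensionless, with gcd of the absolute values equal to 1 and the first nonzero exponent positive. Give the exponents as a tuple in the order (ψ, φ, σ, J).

(1, -2, 2, -2)

M: e_1·(2) + e_2·(1) + e_3·(1) + e_4·(1) = 0
L: e_1·(2) + e_2·(-2) + e_3·(-1) + e_4·(2) = 0
T: e_1·(2) + e_2·(-1) + e_3·(-2) + e_4·(0) = 0
Solving this homogeneous linear system for the smallest-integer solution (first nonzero entry positive) gives (1, -2, 2, -2).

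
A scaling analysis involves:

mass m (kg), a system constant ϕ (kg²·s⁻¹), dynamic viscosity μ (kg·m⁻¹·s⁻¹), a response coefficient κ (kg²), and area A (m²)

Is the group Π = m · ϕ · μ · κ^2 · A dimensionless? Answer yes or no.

Sum the exponent of each base dimension across the product:
  M: [m]_M + [ϕ]_M + [μ]_M + 2·[κ]_M + [A]_M = (1) + (2) + (1) + 2·(2) + (0) = 8
  L: [m]_L + [ϕ]_L + [μ]_L + 2·[κ]_L + [A]_L = (0) + (0) + (-1) + 2·(0) + (2) = 1
  T: [m]_T + [ϕ]_T + [μ]_T + 2·[κ]_T + [A]_T = (0) + (-1) + (-1) + 2·(0) + (0) = -2
Net dimensions [M⁸ L T⁻²] ≠ [1] — not dimensionless.

no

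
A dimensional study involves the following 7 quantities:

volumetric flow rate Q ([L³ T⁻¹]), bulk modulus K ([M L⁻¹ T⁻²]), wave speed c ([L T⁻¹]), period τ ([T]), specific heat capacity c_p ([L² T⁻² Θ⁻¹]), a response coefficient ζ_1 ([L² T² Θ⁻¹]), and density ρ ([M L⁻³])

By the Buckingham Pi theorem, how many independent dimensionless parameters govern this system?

3

There are 7 variables and 4 base dimensions (M, L, T, Θ).
The dimension matrix has rank 4.
Independent dimensionless groups: 7 − 4 = 3.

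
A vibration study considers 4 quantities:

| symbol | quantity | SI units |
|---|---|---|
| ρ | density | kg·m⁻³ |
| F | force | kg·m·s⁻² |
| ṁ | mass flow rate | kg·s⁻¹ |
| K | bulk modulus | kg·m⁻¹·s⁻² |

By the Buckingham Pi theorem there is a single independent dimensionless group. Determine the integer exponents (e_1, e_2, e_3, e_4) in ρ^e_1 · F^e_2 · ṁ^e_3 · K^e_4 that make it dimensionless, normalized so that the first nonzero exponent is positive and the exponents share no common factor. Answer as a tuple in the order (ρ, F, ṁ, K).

M: e_1·(1) + e_2·(1) + e_3·(1) + e_4·(1) = 0
L: e_1·(-3) + e_2·(1) + e_3·(0) + e_4·(-1) = 0
T: e_1·(0) + e_2·(-2) + e_3·(-1) + e_4·(-2) = 0
Solving this homogeneous linear system for the smallest-integer solution (first nonzero entry positive) gives (1, 2, -2, -1).

(1, 2, -2, -1)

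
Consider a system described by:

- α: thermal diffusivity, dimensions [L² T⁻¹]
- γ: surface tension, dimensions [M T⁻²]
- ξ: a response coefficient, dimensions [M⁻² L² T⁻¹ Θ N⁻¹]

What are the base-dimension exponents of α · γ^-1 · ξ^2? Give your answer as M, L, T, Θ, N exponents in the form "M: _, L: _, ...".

M: -5, L: 6, T: -1, Θ: 2, N: -2

Collect each base-dimension exponent across the product:
  M: (0) − (1) + 2·(-2) = -5
  L: (2) − (0) + 2·(2) = 6
  T: (-1) − (-2) + 2·(-1) = -1
  Θ: (0) − (0) + 2·(1) = 2
  N: (0) − (0) + 2·(-1) = -2
So the dimensions are [M⁻⁵ L⁶ T⁻¹ Θ² N⁻²].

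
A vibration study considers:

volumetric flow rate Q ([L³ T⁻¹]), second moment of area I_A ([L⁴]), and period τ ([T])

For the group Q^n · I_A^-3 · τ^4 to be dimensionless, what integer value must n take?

Balance the L exponent: (3)·n from Q, plus −3·(4) + 4·(0) = -12 from the rest, must sum to zero.
3n − 12 = 0, so n = 4.

4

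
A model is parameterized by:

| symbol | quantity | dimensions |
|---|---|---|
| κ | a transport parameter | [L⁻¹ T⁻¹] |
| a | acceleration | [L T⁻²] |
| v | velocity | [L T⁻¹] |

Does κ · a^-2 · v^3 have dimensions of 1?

yes

Sum the exponent of each base dimension across the product:
  M: [κ]_M − 2·[a]_M + 3·[v]_M = (0) − 2·(0) + 3·(0) = 0
  L: [κ]_L − 2·[a]_L + 3·[v]_L = (-1) − 2·(1) + 3·(1) = 0
  T: [κ]_T − 2·[a]_T + 3·[v]_T = (-1) − 2·(-2) + 3·(-1) = 0
All base exponents vanish — dimensionless.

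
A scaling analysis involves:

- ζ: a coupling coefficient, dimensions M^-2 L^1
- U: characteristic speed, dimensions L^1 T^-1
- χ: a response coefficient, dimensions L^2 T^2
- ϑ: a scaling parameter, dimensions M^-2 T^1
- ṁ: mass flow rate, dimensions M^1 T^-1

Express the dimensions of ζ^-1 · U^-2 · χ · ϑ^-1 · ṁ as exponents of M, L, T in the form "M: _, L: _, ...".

Collect each base-dimension exponent across the product:
  M: −(-2) − 2·(0) + (0) − (-2) + (1) = 5
  L: −(1) − 2·(1) + (2) − (0) + (0) = -1
  T: −(0) − 2·(-1) + (2) − (1) + (-1) = 2
So the dimensions are [M⁵ L⁻¹ T²].

M: 5, L: -1, T: 2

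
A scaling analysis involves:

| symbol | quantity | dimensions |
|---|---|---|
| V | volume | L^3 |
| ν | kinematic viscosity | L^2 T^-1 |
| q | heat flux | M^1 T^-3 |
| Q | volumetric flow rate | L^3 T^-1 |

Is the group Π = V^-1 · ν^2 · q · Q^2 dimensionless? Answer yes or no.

Sum the exponent of each base dimension across the product:
  M: −[V]_M + 2·[ν]_M + [q]_M + 2·[Q]_M = −(0) + 2·(0) + (1) + 2·(0) = 1
  L: −[V]_L + 2·[ν]_L + [q]_L + 2·[Q]_L = −(3) + 2·(2) + (0) + 2·(3) = 7
  T: −[V]_T + 2·[ν]_T + [q]_T + 2·[Q]_T = −(0) + 2·(-1) + (-3) + 2·(-1) = -7
Net dimensions [M L⁷ T⁻⁷] ≠ [1] — not dimensionless.

no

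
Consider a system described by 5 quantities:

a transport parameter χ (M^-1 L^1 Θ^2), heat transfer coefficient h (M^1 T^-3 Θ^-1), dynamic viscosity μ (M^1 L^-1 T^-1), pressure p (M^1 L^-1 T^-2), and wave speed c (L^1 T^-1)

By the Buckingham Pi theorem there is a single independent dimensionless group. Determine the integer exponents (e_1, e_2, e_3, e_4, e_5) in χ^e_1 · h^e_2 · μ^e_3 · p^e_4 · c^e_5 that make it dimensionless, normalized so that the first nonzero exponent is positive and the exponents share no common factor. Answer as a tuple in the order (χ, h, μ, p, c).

M: e_1·(-1) + e_2·(1) + e_3·(1) + e_4·(1) + e_5·(0) = 0
L: e_1·(1) + e_2·(0) + e_3·(-1) + e_4·(-1) + e_5·(1) = 0
T: e_1·(0) + e_2·(-3) + e_3·(-1) + e_4·(-2) + e_5·(-1) = 0
Θ: e_1·(2) + e_2·(-1) + e_3·(0) + e_4·(0) + e_5·(0) = 0
Solving this homogeneous linear system for the smallest-integer solution (first nonzero entry positive) gives (1, 2, 2, -3, -2).

(1, 2, 2, -3, -2)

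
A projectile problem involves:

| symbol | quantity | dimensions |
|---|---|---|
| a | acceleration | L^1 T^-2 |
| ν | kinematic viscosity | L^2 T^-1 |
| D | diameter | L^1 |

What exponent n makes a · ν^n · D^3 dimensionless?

-2

Balance the L exponent: (2)·n from ν, plus (1) + 3·(1) = 4 from the rest, must sum to zero.
2n + 4 = 0, so n = -2.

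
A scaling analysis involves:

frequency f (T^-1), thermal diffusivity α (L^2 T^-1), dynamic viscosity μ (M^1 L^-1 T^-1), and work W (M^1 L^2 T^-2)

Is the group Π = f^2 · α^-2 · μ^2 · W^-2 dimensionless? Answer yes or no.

no

Sum the exponent of each base dimension across the product:
  M: 2·[f]_M − 2·[α]_M + 2·[μ]_M − 2·[W]_M = 2·(0) − 2·(0) + 2·(1) − 2·(1) = 0
  L: 2·[f]_L − 2·[α]_L + 2·[μ]_L − 2·[W]_L = 2·(0) − 2·(2) + 2·(-1) − 2·(2) = -10
  T: 2·[f]_T − 2·[α]_T + 2·[μ]_T − 2·[W]_T = 2·(-1) − 2·(-1) + 2·(-1) − 2·(-2) = 2
Net dimensions [L⁻¹⁰ T²] ≠ [1] — not dimensionless.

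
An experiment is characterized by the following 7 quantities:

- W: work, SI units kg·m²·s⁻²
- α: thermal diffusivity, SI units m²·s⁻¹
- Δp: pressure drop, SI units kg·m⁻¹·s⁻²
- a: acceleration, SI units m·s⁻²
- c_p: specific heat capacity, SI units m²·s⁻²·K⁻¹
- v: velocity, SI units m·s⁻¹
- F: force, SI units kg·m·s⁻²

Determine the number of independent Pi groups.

There are 7 variables and 4 base dimensions (M, L, T, Θ).
The dimension matrix has rank 4.
Independent dimensionless groups: 7 − 4 = 3.

3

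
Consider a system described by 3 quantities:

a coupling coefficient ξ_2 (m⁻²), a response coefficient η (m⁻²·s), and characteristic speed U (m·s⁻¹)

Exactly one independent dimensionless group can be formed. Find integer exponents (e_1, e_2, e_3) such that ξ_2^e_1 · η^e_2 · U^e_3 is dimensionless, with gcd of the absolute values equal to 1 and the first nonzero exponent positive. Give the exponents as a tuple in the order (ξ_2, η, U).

L: e_1·(-2) + e_2·(-2) + e_3·(1) = 0
T: e_1·(0) + e_2·(1) + e_3·(-1) = 0
Solving this homogeneous linear system for the smallest-integer solution (first nonzero entry positive) gives (1, -2, -2).

(1, -2, -2)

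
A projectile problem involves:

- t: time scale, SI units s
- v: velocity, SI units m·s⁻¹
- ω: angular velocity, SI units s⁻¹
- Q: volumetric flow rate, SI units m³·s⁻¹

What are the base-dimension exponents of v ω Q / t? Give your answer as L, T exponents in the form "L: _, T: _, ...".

L: 4, T: -4

Collect each base-dimension exponent across the product:
  L: −(0) + (1) + (0) + (3) = 4
  T: −(1) + (-1) + (-1) + (-1) = -4
So the dimensions are [L⁴ T⁻⁴].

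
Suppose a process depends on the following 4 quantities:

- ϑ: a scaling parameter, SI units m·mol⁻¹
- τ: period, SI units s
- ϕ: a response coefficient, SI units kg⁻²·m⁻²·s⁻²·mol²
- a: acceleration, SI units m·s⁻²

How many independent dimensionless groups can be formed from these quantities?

0

There are 4 variables and 4 base dimensions (M, L, T, N).
The dimension matrix has rank 4.
Independent dimensionless groups: 4 − 4 = 0.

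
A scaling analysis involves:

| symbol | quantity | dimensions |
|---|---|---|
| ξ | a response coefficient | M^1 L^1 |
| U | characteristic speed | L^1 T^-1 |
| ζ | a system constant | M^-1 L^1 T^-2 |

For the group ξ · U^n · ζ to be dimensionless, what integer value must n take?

-2

Balance the L exponent: (1)·n from U, plus (1) + (1) = 2 from the rest, must sum to zero.
n + 2 = 0, so n = -2.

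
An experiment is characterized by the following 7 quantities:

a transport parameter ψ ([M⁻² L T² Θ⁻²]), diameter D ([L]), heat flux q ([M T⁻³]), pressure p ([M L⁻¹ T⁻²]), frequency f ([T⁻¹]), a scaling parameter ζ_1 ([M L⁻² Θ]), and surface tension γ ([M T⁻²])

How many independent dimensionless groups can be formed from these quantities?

There are 7 variables and 4 base dimensions (M, L, T, Θ).
The dimension matrix has rank 4.
Independent dimensionless groups: 7 − 4 = 3.

3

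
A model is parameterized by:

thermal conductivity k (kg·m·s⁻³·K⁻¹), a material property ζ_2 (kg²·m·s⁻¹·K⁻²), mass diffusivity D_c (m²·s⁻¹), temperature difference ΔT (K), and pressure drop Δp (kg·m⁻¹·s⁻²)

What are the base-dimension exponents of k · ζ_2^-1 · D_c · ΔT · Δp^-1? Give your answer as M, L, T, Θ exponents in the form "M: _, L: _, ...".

Collect each base-dimension exponent across the product:
  M: (1) − (2) + (0) + (0) − (1) = -2
  L: (1) − (1) + (2) + (0) − (-1) = 3
  T: (-3) − (-1) + (-1) + (0) − (-2) = -1
  Θ: (-1) − (-2) + (0) + (1) − (0) = 2
So the dimensions are [M⁻² L³ T⁻¹ Θ²].

M: -2, L: 3, T: -1, Θ: 2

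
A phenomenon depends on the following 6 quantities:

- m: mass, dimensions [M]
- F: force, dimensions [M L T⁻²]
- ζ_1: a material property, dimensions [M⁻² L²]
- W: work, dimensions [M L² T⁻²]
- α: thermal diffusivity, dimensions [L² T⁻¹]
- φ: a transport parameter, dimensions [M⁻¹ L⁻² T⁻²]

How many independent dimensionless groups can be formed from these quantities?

3

There are 6 variables and 3 base dimensions (M, L, T).
The dimension matrix has rank 3.
Independent dimensionless groups: 6 − 3 = 3.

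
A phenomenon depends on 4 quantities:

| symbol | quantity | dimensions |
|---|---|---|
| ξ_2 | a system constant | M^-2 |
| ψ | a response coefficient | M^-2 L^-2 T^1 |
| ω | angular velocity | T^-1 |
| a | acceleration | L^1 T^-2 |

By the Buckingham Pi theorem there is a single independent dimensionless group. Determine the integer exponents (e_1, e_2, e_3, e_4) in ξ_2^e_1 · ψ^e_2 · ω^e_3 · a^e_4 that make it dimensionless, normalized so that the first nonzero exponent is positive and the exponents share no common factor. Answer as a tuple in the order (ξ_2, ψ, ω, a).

(1, -1, 3, -2)

M: e_1·(-2) + e_2·(-2) + e_3·(0) + e_4·(0) = 0
L: e_1·(0) + e_2·(-2) + e_3·(0) + e_4·(1) = 0
T: e_1·(0) + e_2·(1) + e_3·(-1) + e_4·(-2) = 0
Solving this homogeneous linear system for the smallest-integer solution (first nonzero entry positive) gives (1, -1, 3, -2).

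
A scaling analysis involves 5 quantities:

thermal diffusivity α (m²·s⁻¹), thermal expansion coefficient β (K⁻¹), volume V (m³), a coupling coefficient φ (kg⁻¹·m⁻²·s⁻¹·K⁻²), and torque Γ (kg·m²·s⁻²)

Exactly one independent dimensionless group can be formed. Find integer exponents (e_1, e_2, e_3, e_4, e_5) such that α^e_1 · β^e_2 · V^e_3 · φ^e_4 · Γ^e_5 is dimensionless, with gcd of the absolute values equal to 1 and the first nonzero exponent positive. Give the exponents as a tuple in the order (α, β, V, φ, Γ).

(3, 2, -2, -1, -1)

M: e_1·(0) + e_2·(0) + e_3·(0) + e_4·(-1) + e_5·(1) = 0
L: e_1·(2) + e_2·(0) + e_3·(3) + e_4·(-2) + e_5·(2) = 0
T: e_1·(-1) + e_2·(0) + e_3·(0) + e_4·(-1) + e_5·(-2) = 0
Θ: e_1·(0) + e_2·(-1) + e_3·(0) + e_4·(-2) + e_5·(0) = 0
Solving this homogeneous linear system for the smallest-integer solution (first nonzero entry positive) gives (3, 2, -2, -1, -1).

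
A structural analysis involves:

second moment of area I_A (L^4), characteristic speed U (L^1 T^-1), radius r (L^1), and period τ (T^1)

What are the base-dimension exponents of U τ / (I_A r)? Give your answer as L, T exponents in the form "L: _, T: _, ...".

L: -4, T: 0

Collect each base-dimension exponent across the product:
  L: −(4) + (1) − (1) + (0) = -4
  T: −(0) + (-1) − (0) + (1) = 0
So the dimensions are [L⁻⁴].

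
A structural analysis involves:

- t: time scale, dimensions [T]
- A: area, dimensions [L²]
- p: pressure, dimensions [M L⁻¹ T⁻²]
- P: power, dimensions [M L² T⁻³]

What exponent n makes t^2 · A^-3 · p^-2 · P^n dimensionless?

Balance the M exponent: (1)·n from P, plus 2·(0) − 3·(0) − 2·(1) = -2 from the rest, must sum to zero.
n − 2 = 0, so n = 2.

2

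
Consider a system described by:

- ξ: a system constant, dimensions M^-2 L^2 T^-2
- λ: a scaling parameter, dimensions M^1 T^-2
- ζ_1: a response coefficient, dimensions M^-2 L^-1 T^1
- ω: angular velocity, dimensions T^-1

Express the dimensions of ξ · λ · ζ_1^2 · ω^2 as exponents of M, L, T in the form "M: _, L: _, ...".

Collect each base-dimension exponent across the product:
  M: (-2) + (1) + 2·(-2) + 2·(0) = -5
  L: (2) + (0) + 2·(-1) + 2·(0) = 0
  T: (-2) + (-2) + 2·(1) + 2·(-1) = -4
So the dimensions are [M⁻⁵ T⁻⁴].

M: -5, L: 0, T: -4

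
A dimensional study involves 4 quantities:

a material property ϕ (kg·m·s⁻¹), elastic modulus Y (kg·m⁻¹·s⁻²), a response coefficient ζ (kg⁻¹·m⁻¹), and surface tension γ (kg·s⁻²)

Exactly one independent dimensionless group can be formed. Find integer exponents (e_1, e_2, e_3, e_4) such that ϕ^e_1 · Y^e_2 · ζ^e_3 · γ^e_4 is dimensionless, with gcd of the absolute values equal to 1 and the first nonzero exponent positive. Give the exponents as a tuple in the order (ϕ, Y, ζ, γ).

M: e_1·(1) + e_2·(1) + e_3·(-1) + e_4·(1) = 0
L: e_1·(1) + e_2·(-1) + e_3·(-1) + e_4·(0) = 0
T: e_1·(-1) + e_2·(-2) + e_3·(0) + e_4·(-2) = 0
Solving this homogeneous linear system for the smallest-integer solution (first nonzero entry positive) gives (2, 1, 1, -2).

(2, 1, 1, -2)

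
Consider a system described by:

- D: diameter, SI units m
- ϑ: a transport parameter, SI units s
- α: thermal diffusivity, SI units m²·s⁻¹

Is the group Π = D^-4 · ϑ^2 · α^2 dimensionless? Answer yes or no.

yes

Sum the exponent of each base dimension across the product:
  L: −4·[D]_L + 2·[ϑ]_L + 2·[α]_L = −4·(1) + 2·(0) + 2·(2) = 0
  T: −4·[D]_T + 2·[ϑ]_T + 2·[α]_T = −4·(0) + 2·(1) + 2·(-1) = 0
All base exponents vanish — dimensionless.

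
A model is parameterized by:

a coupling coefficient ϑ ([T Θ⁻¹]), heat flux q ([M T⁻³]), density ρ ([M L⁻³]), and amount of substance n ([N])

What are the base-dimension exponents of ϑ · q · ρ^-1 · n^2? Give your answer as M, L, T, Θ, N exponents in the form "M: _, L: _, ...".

Collect each base-dimension exponent across the product:
  M: (0) + (1) − (1) + 2·(0) = 0
  L: (0) + (0) − (-3) + 2·(0) = 3
  T: (1) + (-3) − (0) + 2·(0) = -2
  Θ: (-1) + (0) − (0) + 2·(0) = -1
  N: (0) + (0) − (0) + 2·(1) = 2
So the dimensions are [L³ T⁻² Θ⁻¹ N²].

M: 0, L: 3, T: -2, Θ: -1, N: 2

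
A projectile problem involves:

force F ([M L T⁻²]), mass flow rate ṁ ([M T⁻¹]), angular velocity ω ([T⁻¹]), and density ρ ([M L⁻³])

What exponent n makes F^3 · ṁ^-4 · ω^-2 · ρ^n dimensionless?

1

Balance the M exponent: (1)·n from ρ, plus 3·(1) − 4·(1) − 2·(0) = -1 from the rest, must sum to zero.
n − 1 = 0, so n = 1.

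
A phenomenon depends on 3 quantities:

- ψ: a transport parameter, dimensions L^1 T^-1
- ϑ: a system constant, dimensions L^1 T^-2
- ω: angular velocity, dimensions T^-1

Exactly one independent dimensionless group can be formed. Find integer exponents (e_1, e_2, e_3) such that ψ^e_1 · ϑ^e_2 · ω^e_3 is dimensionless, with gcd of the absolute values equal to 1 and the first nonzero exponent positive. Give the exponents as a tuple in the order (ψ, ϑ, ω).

(1, -1, 1)

L: e_1·(1) + e_2·(1) + e_3·(0) = 0
T: e_1·(-1) + e_2·(-2) + e_3·(-1) = 0
Solving this homogeneous linear system for the smallest-integer solution (first nonzero entry positive) gives (1, -1, 1).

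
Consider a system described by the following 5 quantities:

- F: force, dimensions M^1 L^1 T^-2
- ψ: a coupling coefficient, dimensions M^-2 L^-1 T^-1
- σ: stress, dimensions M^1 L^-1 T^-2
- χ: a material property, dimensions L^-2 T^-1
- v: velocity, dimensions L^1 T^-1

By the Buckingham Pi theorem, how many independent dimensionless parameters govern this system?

There are 5 variables and 3 base dimensions (M, L, T).
The dimension matrix has rank 3.
Independent dimensionless groups: 5 − 3 = 2.

2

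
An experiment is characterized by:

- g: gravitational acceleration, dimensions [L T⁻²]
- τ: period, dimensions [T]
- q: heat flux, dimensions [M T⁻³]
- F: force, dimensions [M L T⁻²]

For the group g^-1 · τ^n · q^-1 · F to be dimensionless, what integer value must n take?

Balance the T exponent: (1)·n from τ, plus −(-2) − (-3) + (-2) = 3 from the rest, must sum to zero.
n + 3 = 0, so n = -3.

-3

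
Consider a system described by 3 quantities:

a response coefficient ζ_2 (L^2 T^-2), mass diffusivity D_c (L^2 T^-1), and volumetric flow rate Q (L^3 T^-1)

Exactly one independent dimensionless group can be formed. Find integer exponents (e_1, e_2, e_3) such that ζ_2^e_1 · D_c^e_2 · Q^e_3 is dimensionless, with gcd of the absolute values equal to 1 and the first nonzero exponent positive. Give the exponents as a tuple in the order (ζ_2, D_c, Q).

L: e_1·(2) + e_2·(2) + e_3·(3) = 0
T: e_1·(-2) + e_2·(-1) + e_3·(-1) = 0
Solving this homogeneous linear system for the smallest-integer solution (first nonzero entry positive) gives (1, -4, 2).

(1, -4, 2)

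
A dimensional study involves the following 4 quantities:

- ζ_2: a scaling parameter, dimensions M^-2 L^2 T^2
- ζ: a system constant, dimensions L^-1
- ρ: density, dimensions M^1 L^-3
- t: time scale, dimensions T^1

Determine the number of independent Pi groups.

There are 4 variables and 3 base dimensions (M, L, T).
The dimension matrix has rank 3.
Independent dimensionless groups: 4 − 3 = 1.

1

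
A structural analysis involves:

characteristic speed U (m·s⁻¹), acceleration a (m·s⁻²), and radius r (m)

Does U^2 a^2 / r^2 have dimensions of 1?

Sum the exponent of each base dimension across the product:
  L: 2·[U]_L + 2·[a]_L − 2·[r]_L = 2·(1) + 2·(1) − 2·(1) = 2
  T: 2·[U]_T + 2·[a]_T − 2·[r]_T = 2·(-1) + 2·(-2) − 2·(0) = -6
Net dimensions [L² T⁻⁶] ≠ [1] — not dimensionless.

no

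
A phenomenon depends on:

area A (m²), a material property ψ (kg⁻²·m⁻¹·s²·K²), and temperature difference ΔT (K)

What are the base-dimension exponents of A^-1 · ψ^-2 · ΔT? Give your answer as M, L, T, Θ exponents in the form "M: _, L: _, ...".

Collect each base-dimension exponent across the product:
  M: −(0) − 2·(-2) + (0) = 4
  L: −(2) − 2·(-1) + (0) = 0
  T: −(0) − 2·(2) + (0) = -4
  Θ: −(0) − 2·(2) + (1) = -3
So the dimensions are [M⁴ T⁻⁴ Θ⁻³].

M: 4, L: 0, T: -4, Θ: -3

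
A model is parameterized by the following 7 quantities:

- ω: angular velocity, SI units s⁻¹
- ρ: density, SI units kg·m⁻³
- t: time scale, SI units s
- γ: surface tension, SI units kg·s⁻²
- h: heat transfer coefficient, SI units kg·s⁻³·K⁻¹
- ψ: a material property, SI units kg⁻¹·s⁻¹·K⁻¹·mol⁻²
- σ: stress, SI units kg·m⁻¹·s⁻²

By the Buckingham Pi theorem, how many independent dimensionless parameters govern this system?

2

There are 7 variables and 5 base dimensions (M, L, T, Θ, N).
The dimension matrix has rank 5.
Independent dimensionless groups: 7 − 5 = 2.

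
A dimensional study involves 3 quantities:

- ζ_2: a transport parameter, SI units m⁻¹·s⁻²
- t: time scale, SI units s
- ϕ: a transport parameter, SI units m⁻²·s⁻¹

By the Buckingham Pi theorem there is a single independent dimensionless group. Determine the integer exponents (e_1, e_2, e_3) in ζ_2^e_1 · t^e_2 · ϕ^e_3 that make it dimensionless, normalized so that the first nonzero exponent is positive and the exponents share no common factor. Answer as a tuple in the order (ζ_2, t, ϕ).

(2, 3, -1)

L: e_1·(-1) + e_2·(0) + e_3·(-2) = 0
T: e_1·(-2) + e_2·(1) + e_3·(-1) = 0
Solving this homogeneous linear system for the smallest-integer solution (first nonzero entry positive) gives (2, 3, -1).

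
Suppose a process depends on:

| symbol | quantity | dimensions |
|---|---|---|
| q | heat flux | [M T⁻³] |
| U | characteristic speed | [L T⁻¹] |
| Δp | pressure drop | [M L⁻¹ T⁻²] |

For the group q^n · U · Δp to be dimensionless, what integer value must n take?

Balance the M exponent: (1)·n from q, plus (0) + (1) = 1 from the rest, must sum to zero.
n + 1 = 0, so n = -1.

-1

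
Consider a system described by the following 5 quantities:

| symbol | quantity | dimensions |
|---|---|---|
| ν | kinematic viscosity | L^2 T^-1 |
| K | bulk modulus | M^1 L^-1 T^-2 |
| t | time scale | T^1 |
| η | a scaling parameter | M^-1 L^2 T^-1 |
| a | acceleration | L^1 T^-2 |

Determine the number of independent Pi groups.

There are 5 variables and 3 base dimensions (M, L, T).
The dimension matrix has rank 3.
Independent dimensionless groups: 5 − 3 = 2.

2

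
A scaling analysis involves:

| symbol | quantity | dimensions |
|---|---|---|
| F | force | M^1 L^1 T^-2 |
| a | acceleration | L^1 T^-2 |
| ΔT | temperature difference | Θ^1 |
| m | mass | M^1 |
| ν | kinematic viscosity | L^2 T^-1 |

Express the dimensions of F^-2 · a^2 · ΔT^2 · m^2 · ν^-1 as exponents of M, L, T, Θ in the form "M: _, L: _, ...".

M: 0, L: -2, T: 1, Θ: 2

Collect each base-dimension exponent across the product:
  M: −2·(1) + 2·(0) + 2·(0) + 2·(1) − (0) = 0
  L: −2·(1) + 2·(1) + 2·(0) + 2·(0) − (2) = -2
  T: −2·(-2) + 2·(-2) + 2·(0) + 2·(0) − (-1) = 1
  Θ: −2·(0) + 2·(0) + 2·(1) + 2·(0) − (0) = 2
So the dimensions are [L⁻² T Θ²].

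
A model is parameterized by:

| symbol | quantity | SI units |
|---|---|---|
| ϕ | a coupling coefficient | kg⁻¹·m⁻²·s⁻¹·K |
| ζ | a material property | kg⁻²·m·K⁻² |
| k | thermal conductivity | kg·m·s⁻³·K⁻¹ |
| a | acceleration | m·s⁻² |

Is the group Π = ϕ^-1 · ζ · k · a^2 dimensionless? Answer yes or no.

no

Sum the exponent of each base dimension across the product:
  M: −[ϕ]_M + [ζ]_M + [k]_M + 2·[a]_M = −(-1) + (-2) + (1) + 2·(0) = 0
  L: −[ϕ]_L + [ζ]_L + [k]_L + 2·[a]_L = −(-2) + (1) + (1) + 2·(1) = 6
  T: −[ϕ]_T + [ζ]_T + [k]_T + 2·[a]_T = −(-1) + (0) + (-3) + 2·(-2) = -6
  Θ: −[ϕ]_Θ + [ζ]_Θ + [k]_Θ + 2·[a]_Θ = −(1) + (-2) + (-1) + 2·(0) = -4
Net dimensions [L⁶ T⁻⁶ Θ⁻⁴] ≠ [1] — not dimensionless.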